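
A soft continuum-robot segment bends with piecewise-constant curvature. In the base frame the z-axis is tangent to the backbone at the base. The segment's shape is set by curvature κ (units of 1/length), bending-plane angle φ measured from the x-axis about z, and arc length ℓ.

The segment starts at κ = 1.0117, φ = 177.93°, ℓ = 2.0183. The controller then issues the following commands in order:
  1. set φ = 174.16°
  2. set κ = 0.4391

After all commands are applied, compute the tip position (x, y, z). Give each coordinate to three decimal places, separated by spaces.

initial: κ=1.0117, φ=177.93°, ℓ=2.0183
cmd 1: set φ=174.16° → (κ,φ,ℓ)=(1.0117,174.16°,2.0183) → tip=(-1.4296,0.1462,0.8808)
cmd 2: set κ=0.4391 → (κ,φ,ℓ)=(0.4391,174.16°,2.0183) → tip=(-0.8330,0.0852,1.7643)

-0.833 0.085 1.764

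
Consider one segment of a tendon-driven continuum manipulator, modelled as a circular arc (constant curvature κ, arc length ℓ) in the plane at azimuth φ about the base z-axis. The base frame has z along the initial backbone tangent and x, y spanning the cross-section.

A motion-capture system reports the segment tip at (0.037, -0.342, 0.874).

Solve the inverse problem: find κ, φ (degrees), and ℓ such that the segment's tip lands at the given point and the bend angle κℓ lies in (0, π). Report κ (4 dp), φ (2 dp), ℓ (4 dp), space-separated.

0.7799 276.17 0.9616

ρ = √(x²+y²) = √(0.037² + -0.342²) = 0.34400
φ = atan2(y, x) mod 360° = atan2(-0.342, 0.037) = 276.1747°
|p|² = ρ² + z² = 0.34400² + 0.874² = 0.88221
κ = 2ρ / |p|² = 2×0.34400 / 0.88221 = 0.77985
θ = 2·atan2(ρ, z) = 2·atan2(0.34400, 0.874) = 0.74993 rad
ℓ = θ/κ = 0.74993/0.77985 = 0.96164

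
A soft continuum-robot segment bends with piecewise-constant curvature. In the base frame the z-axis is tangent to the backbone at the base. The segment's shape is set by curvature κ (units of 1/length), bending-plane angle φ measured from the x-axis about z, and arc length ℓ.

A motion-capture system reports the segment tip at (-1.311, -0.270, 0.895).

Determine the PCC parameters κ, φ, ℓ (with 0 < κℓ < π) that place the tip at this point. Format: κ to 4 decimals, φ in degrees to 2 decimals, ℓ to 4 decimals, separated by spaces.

1.0325 191.64 1.9010

ρ = √(x²+y²) = √(-1.311² + -0.270²) = 1.33851
φ = atan2(y, x) mod 360° = atan2(-0.270, -1.311) = 191.6373°
|p|² = ρ² + z² = 1.33851² + 0.895² = 2.59265
κ = 2ρ / |p|² = 2×1.33851 / 2.59265 = 1.03255
θ = 2·atan2(ρ, z) = 2·atan2(1.33851, 0.895) = 1.96284 rad
ℓ = θ/κ = 1.96284/1.03255 = 1.90097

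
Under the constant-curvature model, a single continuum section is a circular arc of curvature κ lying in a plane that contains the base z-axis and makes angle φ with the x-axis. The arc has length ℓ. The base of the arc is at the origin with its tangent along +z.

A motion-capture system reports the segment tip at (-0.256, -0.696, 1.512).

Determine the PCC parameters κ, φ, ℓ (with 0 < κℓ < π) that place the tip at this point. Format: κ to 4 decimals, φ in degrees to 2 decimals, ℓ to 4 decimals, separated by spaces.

ρ = √(x²+y²) = √(-0.256² + -0.696²) = 0.74159
φ = atan2(y, x) mod 360° = atan2(-0.696, -0.256) = 249.8057°
|p|² = ρ² + z² = 0.74159² + 1.512² = 2.83610
κ = 2ρ / |p|² = 2×0.74159 / 2.83610 = 0.52296
θ = 2·atan2(ρ, z) = 2·atan2(0.74159, 1.512) = 0.91199 rad
ℓ = θ/κ = 0.91199/0.52296 = 1.74388

0.5230 249.81 1.7439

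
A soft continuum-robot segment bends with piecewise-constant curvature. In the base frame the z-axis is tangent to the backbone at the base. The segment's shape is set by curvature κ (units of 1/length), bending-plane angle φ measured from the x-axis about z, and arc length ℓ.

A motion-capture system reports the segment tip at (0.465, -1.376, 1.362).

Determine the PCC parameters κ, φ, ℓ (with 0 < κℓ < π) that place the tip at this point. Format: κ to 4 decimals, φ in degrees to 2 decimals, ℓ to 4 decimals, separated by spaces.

ρ = √(x²+y²) = √(0.465² + -1.376²) = 1.45245
φ = atan2(y, x) mod 360° = atan2(-1.376, 0.465) = 288.6720°
|p|² = ρ² + z² = 1.45245² + 1.362² = 3.96464
κ = 2ρ / |p|² = 2×1.45245 / 3.96464 = 0.73270
θ = 2·atan2(ρ, z) = 2·atan2(1.45245, 1.362) = 1.63505 rad
ℓ = θ/κ = 1.63505/0.73270 = 2.23154

0.7327 288.67 2.2315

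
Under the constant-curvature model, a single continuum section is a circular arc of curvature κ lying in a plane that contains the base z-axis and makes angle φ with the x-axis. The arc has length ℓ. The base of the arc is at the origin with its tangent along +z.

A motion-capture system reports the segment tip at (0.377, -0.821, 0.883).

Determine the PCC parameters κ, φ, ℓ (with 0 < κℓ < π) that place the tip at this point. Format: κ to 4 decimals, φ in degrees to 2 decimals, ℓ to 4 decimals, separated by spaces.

1.1322 294.66 1.4076

ρ = √(x²+y²) = √(0.377² + -0.821²) = 0.90342
φ = atan2(y, x) mod 360° = atan2(-0.821, 0.377) = 294.6644°
|p|² = ρ² + z² = 0.90342² + 0.883² = 1.59586
κ = 2ρ / |p|² = 2×0.90342 / 1.59586 = 1.13221
θ = 2·atan2(ρ, z) = 2·atan2(0.90342, 0.883) = 1.59366 rad
ℓ = θ/κ = 1.59366/1.13221 = 1.40757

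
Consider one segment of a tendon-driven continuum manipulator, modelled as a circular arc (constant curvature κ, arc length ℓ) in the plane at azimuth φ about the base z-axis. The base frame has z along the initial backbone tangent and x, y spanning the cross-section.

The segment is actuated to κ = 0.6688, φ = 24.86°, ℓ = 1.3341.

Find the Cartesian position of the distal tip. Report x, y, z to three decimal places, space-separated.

0.505 0.234 1.164

θ = κ·ℓ = 0.6688 × 1.3341 = 0.89225 rad
ρ = (1 − cos θ)/κ = (1 − 0.62767)/0.6688 = 0.55672
z = sin θ / κ = 0.77848/0.6688 = 1.16400
x = ρ cos φ = 0.55672 × cos(24.86°) = 0.50513
y = ρ sin φ = 0.55672 × sin(24.86°) = 0.23405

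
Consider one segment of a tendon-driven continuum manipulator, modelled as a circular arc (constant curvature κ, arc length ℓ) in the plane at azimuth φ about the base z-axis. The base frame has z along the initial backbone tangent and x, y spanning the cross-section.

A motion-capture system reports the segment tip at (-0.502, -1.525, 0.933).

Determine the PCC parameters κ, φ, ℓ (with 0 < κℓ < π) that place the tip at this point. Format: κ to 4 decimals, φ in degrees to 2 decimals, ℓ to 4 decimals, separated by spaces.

ρ = √(x²+y²) = √(-0.502² + -1.525²) = 1.60550
φ = atan2(y, x) mod 360° = atan2(-1.525, -0.502) = 251.7795°
|p|² = ρ² + z² = 1.60550² + 0.933² = 3.44812
κ = 2ρ / |p|² = 2×1.60550 / 3.44812 = 0.93123
θ = 2·atan2(ρ, z) = 2·atan2(1.60550, 0.933) = 2.08874 rad
ℓ = θ/κ = 2.08874/0.93123 = 2.24298

0.9312 251.78 2.2430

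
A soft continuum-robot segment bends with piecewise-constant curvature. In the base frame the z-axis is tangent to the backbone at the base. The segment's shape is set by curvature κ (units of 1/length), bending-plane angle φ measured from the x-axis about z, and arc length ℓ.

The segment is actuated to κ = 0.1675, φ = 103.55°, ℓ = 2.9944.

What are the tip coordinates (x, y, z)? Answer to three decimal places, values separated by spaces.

-0.172 0.715 2.870

θ = κ·ℓ = 0.1675 × 2.9944 = 0.50156 rad
ρ = (1 − cos θ)/κ = (1 − 0.87683)/0.1675 = 0.73533
z = sin θ / κ = 0.48080/0.1675 = 2.87042
x = ρ cos φ = 0.73533 × cos(103.55°) = -0.17228
y = ρ sin φ = 0.73533 × sin(103.55°) = 0.71486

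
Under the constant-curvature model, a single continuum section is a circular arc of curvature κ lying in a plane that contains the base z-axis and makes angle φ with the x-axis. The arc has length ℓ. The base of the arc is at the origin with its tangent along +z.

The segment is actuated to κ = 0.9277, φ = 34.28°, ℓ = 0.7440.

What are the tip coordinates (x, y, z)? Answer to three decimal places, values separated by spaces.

0.204 0.139 0.686

θ = κ·ℓ = 0.9277 × 0.7440 = 0.69021 rad
ρ = (1 − cos θ)/κ = (1 − 0.77111)/0.9277 = 0.24673
z = sin θ / κ = 0.63670/0.9277 = 0.68632
x = ρ cos φ = 0.24673 × cos(34.28°) = 0.20387
y = ρ sin φ = 0.24673 × sin(34.28°) = 0.13896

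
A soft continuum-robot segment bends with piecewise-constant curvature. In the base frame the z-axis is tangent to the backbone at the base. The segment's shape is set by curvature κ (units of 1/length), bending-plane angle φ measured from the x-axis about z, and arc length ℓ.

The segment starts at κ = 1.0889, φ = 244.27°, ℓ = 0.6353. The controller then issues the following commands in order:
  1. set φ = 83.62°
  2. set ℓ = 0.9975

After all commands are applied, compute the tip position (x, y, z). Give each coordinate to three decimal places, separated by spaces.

0.055 0.487 0.813

initial: κ=1.0889, φ=244.27°, ℓ=0.6353
cmd 1: set φ=83.62° → (κ,φ,ℓ)=(1.0889,83.62°,0.6353) → tip=(0.0235,0.2098,0.5858)
cmd 2: set ℓ=0.9975 → (κ,φ,ℓ)=(1.0889,83.62°,0.9975) → tip=(0.0545,0.4875,0.8126)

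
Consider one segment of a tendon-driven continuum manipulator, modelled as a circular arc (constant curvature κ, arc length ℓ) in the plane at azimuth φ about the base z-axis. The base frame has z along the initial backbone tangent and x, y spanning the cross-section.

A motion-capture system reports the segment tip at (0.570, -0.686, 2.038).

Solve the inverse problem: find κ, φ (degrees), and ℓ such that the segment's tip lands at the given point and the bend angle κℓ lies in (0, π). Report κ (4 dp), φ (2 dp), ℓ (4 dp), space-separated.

0.3604 309.72 2.2890

ρ = √(x²+y²) = √(0.570² + -0.686²) = 0.89191
φ = atan2(y, x) mod 360° = atan2(-0.686, 0.570) = 309.7233°
|p|² = ρ² + z² = 0.89191² + 2.038² = 4.94894
κ = 2ρ / |p|² = 2×0.89191 / 4.94894 = 0.36044
θ = 2·atan2(ρ, z) = 2·atan2(0.89191, 2.038) = 0.82505 rad
ℓ = θ/κ = 0.82505/0.36044 = 2.28899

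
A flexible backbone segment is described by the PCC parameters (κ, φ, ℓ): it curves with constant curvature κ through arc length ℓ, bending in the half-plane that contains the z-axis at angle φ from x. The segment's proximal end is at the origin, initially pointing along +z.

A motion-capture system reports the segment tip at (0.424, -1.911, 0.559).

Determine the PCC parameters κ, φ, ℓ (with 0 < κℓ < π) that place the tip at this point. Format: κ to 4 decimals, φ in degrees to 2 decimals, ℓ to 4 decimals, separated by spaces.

0.9447 282.51 2.7366

ρ = √(x²+y²) = √(0.424² + -1.911²) = 1.95747
φ = atan2(y, x) mod 360° = atan2(-1.911, 0.424) = 282.5098°
|p|² = ρ² + z² = 1.95747² + 0.559² = 4.14418
κ = 2ρ / |p|² = 2×1.95747 / 4.14418 = 0.94469
θ = 2·atan2(ρ, z) = 2·atan2(1.95747, 0.559) = 2.58526 rad
ℓ = θ/κ = 2.58526/0.94469 = 2.73663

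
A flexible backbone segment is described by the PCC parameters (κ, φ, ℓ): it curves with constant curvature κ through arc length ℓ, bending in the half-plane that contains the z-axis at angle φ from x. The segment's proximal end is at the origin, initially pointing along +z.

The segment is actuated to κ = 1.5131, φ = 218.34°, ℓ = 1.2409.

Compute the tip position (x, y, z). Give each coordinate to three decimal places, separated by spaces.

θ = κ·ℓ = 1.5131 × 1.2409 = 1.87761 rad
ρ = (1 − cos θ)/κ = (1 − -0.30202)/1.5131 = 0.86050
z = sin θ / κ = 0.95330/1.5131 = 0.63003
x = ρ cos φ = 0.86050 × cos(218.34°) = -0.67493
y = ρ sin φ = 0.86050 × sin(218.34°) = -0.53379

-0.675 -0.534 0.630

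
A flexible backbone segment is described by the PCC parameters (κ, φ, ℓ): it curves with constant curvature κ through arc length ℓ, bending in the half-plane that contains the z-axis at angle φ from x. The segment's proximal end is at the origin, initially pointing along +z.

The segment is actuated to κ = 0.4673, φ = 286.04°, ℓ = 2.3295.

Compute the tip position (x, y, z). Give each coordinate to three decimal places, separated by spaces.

θ = κ·ℓ = 0.4673 × 2.3295 = 1.08858 rad
ρ = (1 − cos θ)/κ = (1 − 0.46375)/0.4673 = 1.14755
z = sin θ / κ = 0.88597/0.4673 = 1.89593
x = ρ cos φ = 1.14755 × cos(286.04°) = 0.31708
y = ρ sin φ = 1.14755 × sin(286.04°) = -1.10288

0.317 -1.103 1.896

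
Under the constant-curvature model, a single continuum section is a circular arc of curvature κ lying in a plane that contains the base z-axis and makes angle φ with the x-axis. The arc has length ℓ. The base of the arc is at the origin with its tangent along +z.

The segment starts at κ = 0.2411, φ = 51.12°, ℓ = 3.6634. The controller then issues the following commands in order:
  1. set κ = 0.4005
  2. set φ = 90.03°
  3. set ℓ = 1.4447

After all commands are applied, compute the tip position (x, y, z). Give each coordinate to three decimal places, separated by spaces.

-0.000 0.406 1.365

initial: κ=0.2411, φ=51.12°, ℓ=3.6634
cmd 1: set κ=0.4005 → (κ,φ,ℓ)=(0.4005,51.12°,3.6634) → tip=(1.4052,1.7427,2.4835)
cmd 2: set φ=90.03° → (κ,φ,ℓ)=(0.4005,90.03°,3.6634) → tip=(-0.0012,2.2387,2.4835)
cmd 3: set ℓ=1.4447 → (κ,φ,ℓ)=(0.4005,90.03°,1.4447) → tip=(-0.0002,0.4064,1.3654)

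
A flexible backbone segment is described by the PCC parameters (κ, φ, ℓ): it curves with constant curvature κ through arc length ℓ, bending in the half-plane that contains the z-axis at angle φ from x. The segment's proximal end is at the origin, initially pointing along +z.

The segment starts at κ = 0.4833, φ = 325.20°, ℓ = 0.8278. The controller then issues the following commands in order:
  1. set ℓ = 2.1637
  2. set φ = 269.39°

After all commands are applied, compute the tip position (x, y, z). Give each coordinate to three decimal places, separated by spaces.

-0.011 -1.032 1.790

initial: κ=0.4833, φ=325.20°, ℓ=0.8278
cmd 1: set ℓ=2.1637 → (κ,φ,ℓ)=(0.4833,325.20°,2.1637) → tip=(0.8473,-0.5889,1.7904)
cmd 2: set φ=269.39° → (κ,φ,ℓ)=(0.4833,269.39°,2.1637) → tip=(-0.0110,-1.0318,1.7904)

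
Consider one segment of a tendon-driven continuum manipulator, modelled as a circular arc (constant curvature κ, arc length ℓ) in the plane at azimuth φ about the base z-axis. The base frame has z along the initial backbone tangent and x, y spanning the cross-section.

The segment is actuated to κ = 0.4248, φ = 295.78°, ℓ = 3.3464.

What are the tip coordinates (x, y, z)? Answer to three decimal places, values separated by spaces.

0.872 -1.805 2.328

θ = κ·ℓ = 0.4248 × 3.3464 = 1.42155 rad
ρ = (1 − cos θ)/κ = (1 − 0.14869)/0.4248 = 2.00402
z = sin θ / κ = 0.98888/0.4248 = 2.32788
x = ρ cos φ = 2.00402 × cos(295.78°) = 0.87158
y = ρ sin φ = 2.00402 × sin(295.78°) = -1.80456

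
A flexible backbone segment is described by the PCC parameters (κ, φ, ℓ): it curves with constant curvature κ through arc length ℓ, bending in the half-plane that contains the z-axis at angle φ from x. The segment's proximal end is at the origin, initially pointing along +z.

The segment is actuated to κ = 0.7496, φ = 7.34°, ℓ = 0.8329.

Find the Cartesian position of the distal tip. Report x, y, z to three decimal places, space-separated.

0.250 0.032 0.780

θ = κ·ℓ = 0.7496 × 0.8329 = 0.62434 rad
ρ = (1 − cos θ)/κ = (1 − 0.81135)/0.7496 = 0.25167
z = sin θ / κ = 0.58456/0.7496 = 0.77983
x = ρ cos φ = 0.25167 × cos(7.34°) = 0.24961
y = ρ sin φ = 0.25167 × sin(7.34°) = 0.03215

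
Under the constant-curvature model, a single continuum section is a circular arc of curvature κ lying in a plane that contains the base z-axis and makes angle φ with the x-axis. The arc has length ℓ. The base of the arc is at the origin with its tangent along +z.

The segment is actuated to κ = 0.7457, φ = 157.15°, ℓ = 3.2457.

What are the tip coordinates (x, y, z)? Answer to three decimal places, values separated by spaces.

-2.164 0.912 0.886

θ = κ·ℓ = 0.7457 × 3.2457 = 2.42032 rad
ρ = (1 − cos θ)/κ = (1 − -0.75096)/0.7457 = 2.34808
z = sin θ / κ = 0.66034/0.7457 = 0.88553
x = ρ cos φ = 2.34808 × cos(157.15°) = -2.16382
y = ρ sin φ = 2.34808 × sin(157.15°) = 0.91181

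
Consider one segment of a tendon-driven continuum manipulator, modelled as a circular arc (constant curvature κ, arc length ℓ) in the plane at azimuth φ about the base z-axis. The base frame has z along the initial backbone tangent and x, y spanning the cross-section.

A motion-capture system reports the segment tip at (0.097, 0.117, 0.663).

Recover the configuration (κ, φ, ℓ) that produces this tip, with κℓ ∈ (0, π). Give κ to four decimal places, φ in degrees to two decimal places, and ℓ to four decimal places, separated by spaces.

0.6570 50.34 0.6860

ρ = √(x²+y²) = √(0.097² + 0.117²) = 0.15198
φ = atan2(y, x) mod 360° = atan2(0.117, 0.097) = 50.3392°
|p|² = ρ² + z² = 0.15198² + 0.663² = 0.46267
κ = 2ρ / |p|² = 2×0.15198 / 0.46267 = 0.65697
θ = 2·atan2(ρ, z) = 2·atan2(0.15198, 0.663) = 0.45068 rad
ℓ = θ/κ = 0.45068/0.65697 = 0.68599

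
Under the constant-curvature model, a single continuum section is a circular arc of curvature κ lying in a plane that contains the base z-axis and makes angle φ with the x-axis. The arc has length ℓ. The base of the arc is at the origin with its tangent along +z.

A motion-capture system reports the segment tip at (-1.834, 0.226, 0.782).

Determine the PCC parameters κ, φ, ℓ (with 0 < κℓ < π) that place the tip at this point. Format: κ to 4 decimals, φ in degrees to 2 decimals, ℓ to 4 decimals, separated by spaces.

ρ = √(x²+y²) = √(-1.834² + 0.226²) = 1.84787
φ = atan2(y, x) mod 360° = atan2(0.226, -1.834) = 172.9750°
|p|² = ρ² + z² = 1.84787² + 0.782² = 4.02616
κ = 2ρ / |p|² = 2×1.84787 / 4.02616 = 0.91793
θ = 2·atan2(ρ, z) = 2·atan2(1.84787, 0.782) = 2.34092 rad
ℓ = θ/κ = 2.34092/0.91793 = 2.55021

0.9179 172.97 2.5502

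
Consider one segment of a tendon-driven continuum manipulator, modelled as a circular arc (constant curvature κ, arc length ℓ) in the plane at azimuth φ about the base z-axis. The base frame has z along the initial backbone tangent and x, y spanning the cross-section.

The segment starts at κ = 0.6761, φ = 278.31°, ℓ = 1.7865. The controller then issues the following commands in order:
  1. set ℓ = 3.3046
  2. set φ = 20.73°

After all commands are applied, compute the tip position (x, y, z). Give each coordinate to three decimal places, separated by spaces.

2.235 0.846 1.165

initial: κ=0.6761, φ=278.31°, ℓ=1.7865
cmd 1: set ℓ=3.3046 → (κ,φ,ℓ)=(0.6761,278.31°,3.3046) → tip=(0.3454,-2.3648,1.1653)
cmd 2: set φ=20.73° → (κ,φ,ℓ)=(0.6761,20.73°,3.3046) → tip=(2.2352,0.8460,1.1653)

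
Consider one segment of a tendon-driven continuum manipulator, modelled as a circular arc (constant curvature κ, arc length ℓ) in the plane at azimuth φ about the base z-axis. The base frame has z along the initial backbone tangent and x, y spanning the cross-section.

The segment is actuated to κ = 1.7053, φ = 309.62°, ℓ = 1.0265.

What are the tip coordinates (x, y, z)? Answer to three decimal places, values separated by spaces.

θ = κ·ℓ = 1.7053 × 1.0265 = 1.75049 rad
ρ = (1 − cos θ)/κ = (1 − -0.17873)/1.7053 = 0.69121
z = sin θ / κ = 0.98390/1.7053 = 0.57696
x = ρ cos φ = 0.69121 × cos(309.62°) = 0.44078
y = ρ sin φ = 0.69121 × sin(309.62°) = -0.53244

0.441 -0.532 0.577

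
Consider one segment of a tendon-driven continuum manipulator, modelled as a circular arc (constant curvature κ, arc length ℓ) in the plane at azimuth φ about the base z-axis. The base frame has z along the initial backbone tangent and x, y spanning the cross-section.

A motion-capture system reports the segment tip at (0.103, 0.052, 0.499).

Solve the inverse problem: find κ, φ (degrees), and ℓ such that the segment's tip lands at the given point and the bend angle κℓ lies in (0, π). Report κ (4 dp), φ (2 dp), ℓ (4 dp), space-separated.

ρ = √(x²+y²) = √(0.103² + 0.052²) = 0.11538
φ = atan2(y, x) mod 360° = atan2(0.052, 0.103) = 26.7871°
|p|² = ρ² + z² = 0.11538² + 0.499² = 0.26231
κ = 2ρ / |p|² = 2×0.11538 / 0.26231 = 0.87972
θ = 2·atan2(ρ, z) = 2·atan2(0.11538, 0.499) = 0.45447 rad
ℓ = θ/κ = 0.45447/0.87972 = 0.51660

0.8797 26.79 0.5166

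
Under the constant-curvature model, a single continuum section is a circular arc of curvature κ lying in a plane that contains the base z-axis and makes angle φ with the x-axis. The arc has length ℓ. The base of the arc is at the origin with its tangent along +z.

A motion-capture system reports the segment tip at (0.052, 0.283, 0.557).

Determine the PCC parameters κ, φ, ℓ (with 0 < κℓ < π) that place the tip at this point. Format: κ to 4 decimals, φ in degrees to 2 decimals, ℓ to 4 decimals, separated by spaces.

1.4642 79.59 0.6513

ρ = √(x²+y²) = √(0.052² + 0.283²) = 0.28774
φ = atan2(y, x) mod 360° = atan2(0.283, 0.052) = 79.5883°
|p|² = ρ² + z² = 0.28774² + 0.557² = 0.39304
κ = 2ρ / |p|² = 2×0.28774 / 0.39304 = 1.46416
θ = 2·atan2(ρ, z) = 2·atan2(0.28774, 0.557) = 0.95365 rad
ℓ = θ/κ = 0.95365/1.46416 = 0.65133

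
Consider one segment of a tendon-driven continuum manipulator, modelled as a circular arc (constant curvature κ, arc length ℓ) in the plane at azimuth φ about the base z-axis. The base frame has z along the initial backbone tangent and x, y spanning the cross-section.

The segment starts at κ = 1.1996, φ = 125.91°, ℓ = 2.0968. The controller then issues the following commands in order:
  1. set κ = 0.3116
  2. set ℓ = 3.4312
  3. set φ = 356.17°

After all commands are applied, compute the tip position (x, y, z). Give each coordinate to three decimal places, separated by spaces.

1.662 -0.111 2.814

initial: κ=1.1996, φ=125.91°, ℓ=2.0968
cmd 1: set κ=0.3116 → (κ,φ,ℓ)=(0.3116,125.91°,2.0968) → tip=(-0.3877,0.5353,1.9508)
cmd 2: set ℓ=3.4312 → (κ,φ,ℓ)=(0.3116,125.91°,3.4312) → tip=(-0.9772,1.3494,2.8139)
cmd 3: set φ=356.17° → (κ,φ,ℓ)=(0.3116,356.17°,3.4312) → tip=(1.6623,-0.1113,2.8139)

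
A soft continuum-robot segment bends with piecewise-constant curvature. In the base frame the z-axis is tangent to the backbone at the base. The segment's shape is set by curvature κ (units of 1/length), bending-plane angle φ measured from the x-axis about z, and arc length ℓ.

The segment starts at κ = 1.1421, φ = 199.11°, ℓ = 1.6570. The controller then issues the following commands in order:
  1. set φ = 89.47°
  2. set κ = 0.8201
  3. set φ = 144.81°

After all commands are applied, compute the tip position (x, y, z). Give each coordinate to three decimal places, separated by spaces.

initial: κ=1.1421, φ=199.11°, ℓ=1.6570
cmd 1: set φ=89.47° → (κ,φ,ℓ)=(1.1421,89.47°,1.6570) → tip=(0.0107,1.1523,0.8307)
cmd 2: set κ=0.8201 → (κ,φ,ℓ)=(0.8201,89.47°,1.6570) → tip=(0.0089,0.9629,1.1921)
cmd 3: set φ=144.81° → (κ,φ,ℓ)=(0.8201,144.81°,1.6570) → tip=(-0.7869,0.5549,1.1921)

-0.787 0.555 1.192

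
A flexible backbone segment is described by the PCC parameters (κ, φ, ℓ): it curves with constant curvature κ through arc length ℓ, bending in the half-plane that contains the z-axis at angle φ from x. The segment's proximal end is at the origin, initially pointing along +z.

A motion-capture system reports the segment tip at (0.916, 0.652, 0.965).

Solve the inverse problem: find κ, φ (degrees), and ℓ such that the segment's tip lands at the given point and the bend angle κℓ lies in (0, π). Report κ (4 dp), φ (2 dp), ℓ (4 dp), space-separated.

1.0243 35.44 1.6822

ρ = √(x²+y²) = √(0.916² + 0.652²) = 1.12435
φ = atan2(y, x) mod 360° = atan2(0.652, 0.916) = 35.4429°
|p|² = ρ² + z² = 1.12435² + 0.965² = 2.19538
κ = 2ρ / |p|² = 2×1.12435 / 2.19538 = 1.02428
θ = 2·atan2(ρ, z) = 2·atan2(1.12435, 0.965) = 1.72304 rad
ℓ = θ/κ = 1.72304/1.02428 = 1.68219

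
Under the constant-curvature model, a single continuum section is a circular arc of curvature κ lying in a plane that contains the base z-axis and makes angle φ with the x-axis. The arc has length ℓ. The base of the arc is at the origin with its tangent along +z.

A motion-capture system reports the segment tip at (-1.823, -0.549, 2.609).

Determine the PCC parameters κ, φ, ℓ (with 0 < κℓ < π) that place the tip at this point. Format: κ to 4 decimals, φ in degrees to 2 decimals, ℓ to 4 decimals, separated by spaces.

0.3650 196.76 3.4541

ρ = √(x²+y²) = √(-1.823² + -0.549²) = 1.90387
φ = atan2(y, x) mod 360° = atan2(-0.549, -1.823) = 196.7598°
|p|² = ρ² + z² = 1.90387² + 2.609² = 10.43161
κ = 2ρ / |p|² = 2×1.90387 / 10.43161 = 0.36502
θ = 2·atan2(ρ, z) = 2·atan2(1.90387, 2.609) = 1.26081 rad
ℓ = θ/κ = 1.26081/0.36502 = 3.45408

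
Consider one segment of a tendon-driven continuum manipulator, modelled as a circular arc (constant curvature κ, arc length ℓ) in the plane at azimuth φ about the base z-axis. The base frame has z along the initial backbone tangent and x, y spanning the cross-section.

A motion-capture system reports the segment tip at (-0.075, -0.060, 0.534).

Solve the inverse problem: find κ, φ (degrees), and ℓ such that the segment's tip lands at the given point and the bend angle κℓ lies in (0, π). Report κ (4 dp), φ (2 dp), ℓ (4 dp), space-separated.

0.6525 218.66 0.5454

ρ = √(x²+y²) = √(-0.075² + -0.060²) = 0.09605
φ = atan2(y, x) mod 360° = atan2(-0.060, -0.075) = 218.6598°
|p|² = ρ² + z² = 0.09605² + 0.534² = 0.29438
κ = 2ρ / |p|² = 2×0.09605 / 0.29438 = 0.65253
θ = 2·atan2(ρ, z) = 2·atan2(0.09605, 0.534) = 0.35592 rad
ℓ = θ/κ = 0.35592/0.65253 = 0.54544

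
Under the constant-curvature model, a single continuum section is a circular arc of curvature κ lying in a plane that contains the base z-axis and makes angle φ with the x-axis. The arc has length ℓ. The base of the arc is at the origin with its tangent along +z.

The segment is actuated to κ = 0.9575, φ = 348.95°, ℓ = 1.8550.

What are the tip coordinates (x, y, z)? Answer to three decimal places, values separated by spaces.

θ = κ·ℓ = 0.9575 × 1.8550 = 1.77616 rad
ρ = (1 − cos θ)/κ = (1 − -0.20393)/0.9575 = 1.25736
z = sin θ / κ = 0.97899/0.9575 = 1.02244
x = ρ cos φ = 1.25736 × cos(348.95°) = 1.23405
y = ρ sin φ = 1.25736 × sin(348.95°) = -0.24099

1.234 -0.241 1.022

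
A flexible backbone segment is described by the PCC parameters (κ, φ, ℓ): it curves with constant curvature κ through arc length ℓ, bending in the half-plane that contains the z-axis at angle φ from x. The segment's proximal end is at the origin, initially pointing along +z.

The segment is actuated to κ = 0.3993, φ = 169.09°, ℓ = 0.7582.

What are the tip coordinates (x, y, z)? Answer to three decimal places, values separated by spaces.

-0.112 0.022 0.747

θ = κ·ℓ = 0.3993 × 0.7582 = 0.30275 rad
ρ = (1 − cos θ)/κ = (1 − 0.95452)/0.3993 = 0.11390
z = sin θ / κ = 0.29815/0.3993 = 0.74667
x = ρ cos φ = 0.11390 × cos(169.09°) = -0.11184
y = ρ sin φ = 0.11390 × sin(169.09°) = 0.02156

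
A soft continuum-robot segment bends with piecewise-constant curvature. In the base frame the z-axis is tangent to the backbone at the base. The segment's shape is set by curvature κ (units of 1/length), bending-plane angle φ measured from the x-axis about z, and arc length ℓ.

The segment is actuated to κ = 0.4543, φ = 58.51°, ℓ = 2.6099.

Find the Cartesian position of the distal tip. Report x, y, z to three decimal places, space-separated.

0.718 1.172 2.040

θ = κ·ℓ = 0.4543 × 2.6099 = 1.18568 rad
ρ = (1 − cos θ)/κ = (1 − 0.37567)/0.4543 = 1.37427
z = sin θ / κ = 0.92675/0.4543 = 2.03996
x = ρ cos φ = 1.37427 × cos(58.51°) = 0.71785
y = ρ sin φ = 1.37427 × sin(58.51°) = 1.17188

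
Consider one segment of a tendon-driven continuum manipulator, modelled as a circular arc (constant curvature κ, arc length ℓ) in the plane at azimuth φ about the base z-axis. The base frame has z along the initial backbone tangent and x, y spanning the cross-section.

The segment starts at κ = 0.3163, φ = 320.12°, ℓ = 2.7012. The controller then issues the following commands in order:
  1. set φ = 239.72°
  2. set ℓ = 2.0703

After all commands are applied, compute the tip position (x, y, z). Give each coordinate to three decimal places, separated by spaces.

-0.330 -0.565 1.925

initial: κ=0.3163, φ=320.12°, ℓ=2.7012
cmd 1: set φ=239.72° → (κ,φ,ℓ)=(0.3163,239.72°,2.7012) → tip=(-0.5473,-0.9373,2.3844)
cmd 2: set ℓ=2.0703 → (κ,φ,ℓ)=(0.3163,239.72°,2.0703) → tip=(-0.3298,-0.5648,1.9255)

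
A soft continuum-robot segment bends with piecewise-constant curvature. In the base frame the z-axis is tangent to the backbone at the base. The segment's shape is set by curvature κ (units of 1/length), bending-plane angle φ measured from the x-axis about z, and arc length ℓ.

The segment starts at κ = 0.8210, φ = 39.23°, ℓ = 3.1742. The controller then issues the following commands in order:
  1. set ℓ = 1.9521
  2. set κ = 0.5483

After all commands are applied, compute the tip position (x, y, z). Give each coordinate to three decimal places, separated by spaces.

0.735 0.600 1.600

initial: κ=0.8210, φ=39.23°, ℓ=3.1742
cmd 1: set ℓ=1.9521 → (κ,φ,ℓ)=(0.8210,39.23°,1.9521) → tip=(0.9736,0.7949,1.2174)
cmd 2: set κ=0.5483 → (κ,φ,ℓ)=(0.5483,39.23°,1.9521) → tip=(0.7349,0.6000,1.6001)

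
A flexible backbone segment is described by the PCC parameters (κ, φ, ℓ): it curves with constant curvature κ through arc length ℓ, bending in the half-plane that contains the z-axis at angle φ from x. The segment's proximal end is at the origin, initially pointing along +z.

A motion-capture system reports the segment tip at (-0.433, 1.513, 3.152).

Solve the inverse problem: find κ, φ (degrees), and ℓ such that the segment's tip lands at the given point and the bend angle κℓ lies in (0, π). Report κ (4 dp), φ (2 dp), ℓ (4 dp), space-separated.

ρ = √(x²+y²) = √(-0.433² + 1.513²) = 1.57374
φ = atan2(y, x) mod 360° = atan2(1.513, -0.433) = 105.9704°
|p|² = ρ² + z² = 1.57374² + 3.152² = 12.41176
κ = 2ρ / |p|² = 2×1.57374 / 12.41176 = 0.25359
θ = 2·atan2(ρ, z) = 2·atan2(1.57374, 3.152) = 0.92615 rad
ℓ = θ/κ = 0.92615/0.25359 = 3.65217

0.2536 105.97 3.6522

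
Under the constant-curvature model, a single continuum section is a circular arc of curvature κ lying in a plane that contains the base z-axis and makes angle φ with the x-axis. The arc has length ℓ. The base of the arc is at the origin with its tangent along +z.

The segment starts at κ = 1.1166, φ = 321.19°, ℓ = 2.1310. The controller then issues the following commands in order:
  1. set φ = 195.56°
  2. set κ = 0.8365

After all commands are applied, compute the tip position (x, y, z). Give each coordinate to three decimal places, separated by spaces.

initial: κ=1.1166, φ=321.19°, ℓ=2.1310
cmd 1: set φ=195.56° → (κ,φ,ℓ)=(1.1166,195.56°,2.1310) → tip=(-1.4868,-0.4140,0.6184)
cmd 2: set κ=0.8365 → (κ,φ,ℓ)=(0.8365,195.56°,2.1310) → tip=(-1.3937,-0.3881,1.1687)

-1.394 -0.388 1.169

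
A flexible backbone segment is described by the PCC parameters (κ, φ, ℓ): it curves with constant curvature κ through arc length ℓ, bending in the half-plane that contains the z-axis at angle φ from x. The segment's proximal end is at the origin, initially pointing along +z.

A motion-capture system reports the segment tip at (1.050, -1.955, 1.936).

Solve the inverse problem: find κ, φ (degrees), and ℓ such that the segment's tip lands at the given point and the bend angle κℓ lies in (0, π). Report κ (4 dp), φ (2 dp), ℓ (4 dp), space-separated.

0.5118 298.24 3.3353

ρ = √(x²+y²) = √(1.050² + -1.955²) = 2.21913
φ = atan2(y, x) mod 360° = atan2(-1.955, 1.050) = 298.2396°
|p|² = ρ² + z² = 2.21913² + 1.936² = 8.67262
κ = 2ρ / |p|² = 2×2.21913 / 8.67262 = 0.51175
θ = 2·atan2(ρ, z) = 2·atan2(2.21913, 1.936) = 1.70686 rad
ℓ = θ/κ = 1.70686/0.51175 = 3.33532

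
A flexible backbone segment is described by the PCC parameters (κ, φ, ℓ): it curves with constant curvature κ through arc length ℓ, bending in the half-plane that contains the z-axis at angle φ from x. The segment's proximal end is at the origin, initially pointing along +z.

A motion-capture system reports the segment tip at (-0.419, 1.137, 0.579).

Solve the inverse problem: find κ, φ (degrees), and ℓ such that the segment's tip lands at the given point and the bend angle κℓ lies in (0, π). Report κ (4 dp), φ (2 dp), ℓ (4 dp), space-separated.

ρ = √(x²+y²) = √(-0.419² + 1.137²) = 1.21175
φ = atan2(y, x) mod 360° = atan2(1.137, -0.419) = 110.2295°
|p|² = ρ² + z² = 1.21175² + 0.579² = 1.80357
κ = 2ρ / |p|² = 2×1.21175 / 1.80357 = 1.34372
θ = 2·atan2(ρ, z) = 2·atan2(1.21175, 0.579) = 2.25009 rad
ℓ = θ/κ = 2.25009/1.34372 = 1.67453

1.3437 110.23 1.6745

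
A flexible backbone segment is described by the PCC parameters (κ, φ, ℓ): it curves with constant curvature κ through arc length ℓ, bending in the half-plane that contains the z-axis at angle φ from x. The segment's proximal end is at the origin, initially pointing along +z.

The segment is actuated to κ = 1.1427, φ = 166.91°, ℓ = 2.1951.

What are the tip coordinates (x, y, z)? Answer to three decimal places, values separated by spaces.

θ = κ·ℓ = 1.1427 × 2.1951 = 2.50834 rad
ρ = (1 − cos θ)/κ = (1 − -0.80611)/1.1427 = 1.58056
z = sin θ / κ = 0.59177/1.1427 = 0.51787
x = ρ cos φ = 1.58056 × cos(166.91°) = -1.53949
y = ρ sin φ = 1.58056 × sin(166.91°) = 0.35797

-1.539 0.358 0.518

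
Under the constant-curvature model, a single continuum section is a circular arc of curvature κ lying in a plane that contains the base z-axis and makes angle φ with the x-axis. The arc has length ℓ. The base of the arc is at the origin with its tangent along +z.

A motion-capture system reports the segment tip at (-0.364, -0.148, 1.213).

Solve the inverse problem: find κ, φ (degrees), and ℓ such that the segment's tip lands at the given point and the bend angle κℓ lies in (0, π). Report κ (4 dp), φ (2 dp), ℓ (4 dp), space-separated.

0.4834 202.13 1.2962

ρ = √(x²+y²) = √(-0.364² + -0.148²) = 0.39294
φ = atan2(y, x) mod 360° = atan2(-0.148, -0.364) = 202.1263°
|p|² = ρ² + z² = 0.39294² + 1.213² = 1.62577
κ = 2ρ / |p|² = 2×0.39294 / 1.62577 = 0.48339
θ = 2·atan2(ρ, z) = 2·atan2(0.39294, 1.213) = 0.62654 rad
ℓ = θ/κ = 0.62654/0.48339 = 1.29615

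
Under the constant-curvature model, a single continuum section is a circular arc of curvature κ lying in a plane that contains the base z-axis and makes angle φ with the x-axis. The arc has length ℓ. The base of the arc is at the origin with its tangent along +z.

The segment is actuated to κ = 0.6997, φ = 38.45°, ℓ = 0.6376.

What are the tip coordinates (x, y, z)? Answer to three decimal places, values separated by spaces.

θ = κ·ℓ = 0.6997 × 0.6376 = 0.44613 rad
ρ = (1 − cos θ)/κ = (1 − 0.90212)/0.6997 = 0.13988
z = sin θ / κ = 0.43148/0.6997 = 0.61666
x = ρ cos φ = 0.13988 × cos(38.45°) = 0.10955
y = ρ sin φ = 0.13988 × sin(38.45°) = 0.08698

0.110 0.087 0.617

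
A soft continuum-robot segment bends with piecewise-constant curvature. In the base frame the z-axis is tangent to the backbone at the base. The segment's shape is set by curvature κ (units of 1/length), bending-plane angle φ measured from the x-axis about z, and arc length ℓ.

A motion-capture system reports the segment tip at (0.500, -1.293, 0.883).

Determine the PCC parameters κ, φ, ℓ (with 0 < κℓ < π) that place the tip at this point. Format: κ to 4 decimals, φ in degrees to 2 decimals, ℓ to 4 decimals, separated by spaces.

1.0263 291.14 1.9559

ρ = √(x²+y²) = √(0.500² + -1.293²) = 1.38631
φ = atan2(y, x) mod 360° = atan2(-1.293, 0.500) = 291.1414°
|p|² = ρ² + z² = 1.38631² + 0.883² = 2.70154
κ = 2ρ / |p|² = 2×1.38631 / 2.70154 = 1.02631
θ = 2·atan2(ρ, z) = 2·atan2(1.38631, 0.883) = 2.00731 rad
ℓ = θ/κ = 2.00731/1.02631 = 1.95585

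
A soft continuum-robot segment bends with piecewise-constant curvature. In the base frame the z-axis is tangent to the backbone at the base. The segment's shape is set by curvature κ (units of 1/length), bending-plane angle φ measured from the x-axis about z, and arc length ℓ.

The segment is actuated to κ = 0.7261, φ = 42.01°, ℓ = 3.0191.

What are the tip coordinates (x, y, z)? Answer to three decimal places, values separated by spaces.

θ = κ·ℓ = 0.7261 × 3.0191 = 2.19217 rad
ρ = (1 − cos θ)/κ = (1 − -0.58215)/0.7261 = 2.17897
z = sin θ / κ = 0.81308/0.7261 = 1.11979
x = ρ cos φ = 2.17897 × cos(42.01°) = 1.61904
y = ρ sin φ = 2.17897 × sin(42.01°) = 1.45830

1.619 1.458 1.120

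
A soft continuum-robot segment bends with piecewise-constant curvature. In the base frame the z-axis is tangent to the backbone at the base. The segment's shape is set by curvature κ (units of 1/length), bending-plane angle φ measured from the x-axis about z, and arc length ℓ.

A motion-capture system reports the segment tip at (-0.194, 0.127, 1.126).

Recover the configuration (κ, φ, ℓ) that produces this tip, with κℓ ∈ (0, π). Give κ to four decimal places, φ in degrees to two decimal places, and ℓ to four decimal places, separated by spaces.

ρ = √(x²+y²) = √(-0.194² + 0.127²) = 0.23187
φ = atan2(y, x) mod 360° = atan2(0.127, -0.194) = 146.7897°
|p|² = ρ² + z² = 0.23187² + 1.126² = 1.32164
κ = 2ρ / |p|² = 2×0.23187 / 1.32164 = 0.35089
θ = 2·atan2(ρ, z) = 2·atan2(0.23187, 1.126) = 0.40617 rad
ℓ = θ/κ = 0.40617/0.35089 = 1.15757

0.3509 146.79 1.1576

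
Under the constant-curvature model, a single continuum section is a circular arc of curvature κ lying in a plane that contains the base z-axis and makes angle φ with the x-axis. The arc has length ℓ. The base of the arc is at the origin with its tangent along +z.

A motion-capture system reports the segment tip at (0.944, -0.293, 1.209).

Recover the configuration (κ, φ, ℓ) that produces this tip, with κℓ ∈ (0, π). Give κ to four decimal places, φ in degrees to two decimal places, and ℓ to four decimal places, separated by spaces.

0.8106 342.76 1.6909

ρ = √(x²+y²) = √(0.944² + -0.293²) = 0.98843
φ = atan2(y, x) mod 360° = atan2(-0.293, 0.944) = 342.7566°
|p|² = ρ² + z² = 0.98843² + 1.209² = 2.43867
κ = 2ρ / |p|² = 2×0.98843 / 2.43867 = 0.81063
θ = 2·atan2(ρ, z) = 2·atan2(0.98843, 1.209) = 1.37071 rad
ℓ = θ/κ = 1.37071/0.81063 = 1.69092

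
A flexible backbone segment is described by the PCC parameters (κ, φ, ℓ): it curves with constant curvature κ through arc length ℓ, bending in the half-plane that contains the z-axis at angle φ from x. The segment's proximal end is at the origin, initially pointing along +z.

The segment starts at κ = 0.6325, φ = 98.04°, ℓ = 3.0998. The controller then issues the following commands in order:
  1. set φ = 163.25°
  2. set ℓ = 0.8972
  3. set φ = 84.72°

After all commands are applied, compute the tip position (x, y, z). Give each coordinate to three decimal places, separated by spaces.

initial: κ=0.6325, φ=98.04°, ℓ=3.0998
cmd 1: set φ=163.25° → (κ,φ,ℓ)=(0.6325,163.25°,3.0998) → tip=(-2.0893,0.6288,1.4624)
cmd 2: set ℓ=0.8972 → (κ,φ,ℓ)=(0.6325,163.25°,0.8972) → tip=(-0.2373,0.0714,0.8498)
cmd 3: set φ=84.72° → (κ,φ,ℓ)=(0.6325,84.72°,0.8972) → tip=(0.0228,0.2468,0.8498)

0.023 0.247 0.850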